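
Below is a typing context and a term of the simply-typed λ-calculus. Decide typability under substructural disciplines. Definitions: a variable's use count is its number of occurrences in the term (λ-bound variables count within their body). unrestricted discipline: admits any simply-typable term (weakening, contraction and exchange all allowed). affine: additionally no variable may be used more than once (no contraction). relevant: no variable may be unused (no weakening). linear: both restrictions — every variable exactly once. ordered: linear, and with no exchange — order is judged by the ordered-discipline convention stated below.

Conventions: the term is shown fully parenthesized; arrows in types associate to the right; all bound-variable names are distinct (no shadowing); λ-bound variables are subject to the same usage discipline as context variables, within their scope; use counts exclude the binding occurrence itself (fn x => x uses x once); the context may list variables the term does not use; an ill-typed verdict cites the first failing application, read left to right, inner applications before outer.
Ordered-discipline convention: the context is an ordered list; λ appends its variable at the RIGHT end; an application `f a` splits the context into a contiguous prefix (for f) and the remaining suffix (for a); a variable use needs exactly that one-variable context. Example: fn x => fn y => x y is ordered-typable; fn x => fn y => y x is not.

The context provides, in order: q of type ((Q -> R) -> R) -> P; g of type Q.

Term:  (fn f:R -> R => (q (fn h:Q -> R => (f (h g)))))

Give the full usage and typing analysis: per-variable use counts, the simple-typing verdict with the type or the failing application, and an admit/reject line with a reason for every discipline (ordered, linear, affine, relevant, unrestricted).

use counts: q: 1, g: 1, f (bound): 1, h (bound): 1
use order (left to right): q, f, h, g
typing: well-typed — term : (R -> R) -> P
ordered: ✗ — no ordered split (uses run q, f, h, g)
linear: ✓ — exactly-once usage across q, g, f, h
affine: ✓ — q, g, f, h: no repeats, contraction unneeded
relevant: ✓ — q, g, f, h: all used, weakening unneeded
unrestricted: ✓ — typability at (R -> R) -> P is all that's needed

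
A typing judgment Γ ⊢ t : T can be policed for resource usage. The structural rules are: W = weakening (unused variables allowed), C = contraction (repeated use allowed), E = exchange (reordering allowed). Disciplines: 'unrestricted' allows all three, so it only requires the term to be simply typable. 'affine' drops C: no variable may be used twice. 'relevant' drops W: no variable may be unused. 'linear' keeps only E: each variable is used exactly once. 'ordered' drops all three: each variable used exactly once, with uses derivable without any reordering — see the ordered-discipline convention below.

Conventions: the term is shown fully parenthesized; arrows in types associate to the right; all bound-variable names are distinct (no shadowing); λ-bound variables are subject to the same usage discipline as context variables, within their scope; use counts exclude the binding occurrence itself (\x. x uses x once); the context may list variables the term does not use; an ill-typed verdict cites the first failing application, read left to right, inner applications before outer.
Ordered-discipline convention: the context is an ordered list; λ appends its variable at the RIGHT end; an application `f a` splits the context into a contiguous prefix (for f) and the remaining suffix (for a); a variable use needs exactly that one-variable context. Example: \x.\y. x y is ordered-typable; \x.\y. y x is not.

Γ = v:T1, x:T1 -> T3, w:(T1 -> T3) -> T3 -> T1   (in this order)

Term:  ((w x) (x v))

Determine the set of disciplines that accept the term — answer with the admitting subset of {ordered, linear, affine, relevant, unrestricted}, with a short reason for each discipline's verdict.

accepted by: relevant, unrestricted
use counts: v ×1; x ×2; w ×1
use order (left to right): w, x, x, v
typing: well-typed — term : T1
ordered: ✗ — repeated use of x ×2
linear: ✗ — repeated use of x ×2
affine: ✗ — repeated use of x ×2
relevant: ✓ — none of v, x, w goes unused
unrestricted: ✓ — simply typable at T1; W, C, E all held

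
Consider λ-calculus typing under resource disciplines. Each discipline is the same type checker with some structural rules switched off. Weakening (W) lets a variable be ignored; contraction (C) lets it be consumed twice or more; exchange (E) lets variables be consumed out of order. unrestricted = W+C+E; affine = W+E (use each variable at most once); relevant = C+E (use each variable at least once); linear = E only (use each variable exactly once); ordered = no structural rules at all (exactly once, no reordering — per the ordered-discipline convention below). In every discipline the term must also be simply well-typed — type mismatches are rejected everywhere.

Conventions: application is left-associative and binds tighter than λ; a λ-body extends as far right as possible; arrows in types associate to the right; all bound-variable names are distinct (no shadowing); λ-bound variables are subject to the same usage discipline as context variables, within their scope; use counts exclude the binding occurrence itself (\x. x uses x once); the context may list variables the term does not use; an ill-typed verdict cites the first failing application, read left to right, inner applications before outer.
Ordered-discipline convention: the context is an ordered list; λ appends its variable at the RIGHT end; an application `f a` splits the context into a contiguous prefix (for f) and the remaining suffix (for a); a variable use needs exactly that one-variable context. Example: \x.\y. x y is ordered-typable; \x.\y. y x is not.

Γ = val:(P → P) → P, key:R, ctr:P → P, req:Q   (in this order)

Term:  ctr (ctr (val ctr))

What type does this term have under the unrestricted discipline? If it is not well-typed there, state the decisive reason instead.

term : P
counts: val=1, key=0, ctr=3, req=0
order of uses: ctr, ctr, val, ctr
typing: well-typed — term : P
per-discipline verdicts: ordered ✗, linear ✗, affine ✗, relevant ✗, unrestricted ✓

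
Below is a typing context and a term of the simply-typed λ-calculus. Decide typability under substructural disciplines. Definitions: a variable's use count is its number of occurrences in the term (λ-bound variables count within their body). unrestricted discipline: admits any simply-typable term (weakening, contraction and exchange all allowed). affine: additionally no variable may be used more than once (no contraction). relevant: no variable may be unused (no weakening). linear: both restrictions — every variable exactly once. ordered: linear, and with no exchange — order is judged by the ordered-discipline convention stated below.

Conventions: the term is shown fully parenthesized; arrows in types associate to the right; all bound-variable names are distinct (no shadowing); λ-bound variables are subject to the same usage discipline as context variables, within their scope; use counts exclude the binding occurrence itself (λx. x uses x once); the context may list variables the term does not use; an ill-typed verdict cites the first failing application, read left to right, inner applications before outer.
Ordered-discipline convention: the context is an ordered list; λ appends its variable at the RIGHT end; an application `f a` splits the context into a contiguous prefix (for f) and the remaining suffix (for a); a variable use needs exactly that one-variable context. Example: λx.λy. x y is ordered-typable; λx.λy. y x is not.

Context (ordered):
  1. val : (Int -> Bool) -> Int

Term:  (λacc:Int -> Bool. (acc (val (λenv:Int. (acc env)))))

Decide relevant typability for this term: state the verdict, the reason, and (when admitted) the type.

yes — val, acc, env: all used, weakening unneeded; term : (Int -> Bool) -> Bool
usage: val=1, acc (λ-bound)=2, env (λ-bound)=1
order of uses: acc, val, acc, env
typing: well-typed at (Int -> Bool) -> Bool
per-discipline verdicts: ordered ✗, linear ✗, affine ✗, relevant ✓, unrestricted ✓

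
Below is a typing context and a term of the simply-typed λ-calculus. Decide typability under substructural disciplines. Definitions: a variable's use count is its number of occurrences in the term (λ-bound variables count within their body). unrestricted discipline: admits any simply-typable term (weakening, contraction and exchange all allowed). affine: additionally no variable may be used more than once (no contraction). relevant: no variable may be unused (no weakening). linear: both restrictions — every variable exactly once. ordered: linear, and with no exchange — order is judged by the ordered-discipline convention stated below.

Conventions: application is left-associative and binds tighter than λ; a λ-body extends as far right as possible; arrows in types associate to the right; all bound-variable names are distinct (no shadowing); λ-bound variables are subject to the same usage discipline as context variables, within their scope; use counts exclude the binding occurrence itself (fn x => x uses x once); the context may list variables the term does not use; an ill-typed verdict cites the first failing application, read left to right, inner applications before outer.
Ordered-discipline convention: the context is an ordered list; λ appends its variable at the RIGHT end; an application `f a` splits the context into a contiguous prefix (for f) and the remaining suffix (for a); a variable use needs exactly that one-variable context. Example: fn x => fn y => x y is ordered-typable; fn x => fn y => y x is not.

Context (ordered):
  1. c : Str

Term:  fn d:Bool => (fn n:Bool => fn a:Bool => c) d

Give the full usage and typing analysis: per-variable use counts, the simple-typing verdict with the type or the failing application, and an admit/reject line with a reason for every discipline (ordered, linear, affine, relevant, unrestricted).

use counts: c ×1, d [bound] ×1, n [bound] ×0, a [bound] ×0
uses in reading order: c, d
typing: ✓ — Bool -> Bool -> Str
ordered: ✗ — n, a never used (weakening)
linear: ✗ — n, a never used (weakening)
affine: ✓ — none of c, d, n, a used more than once
relevant: ✗ — n, a never used (weakening)
unrestricted: ✓ — simply typable at Bool -> Bool -> Str; W, C, E all held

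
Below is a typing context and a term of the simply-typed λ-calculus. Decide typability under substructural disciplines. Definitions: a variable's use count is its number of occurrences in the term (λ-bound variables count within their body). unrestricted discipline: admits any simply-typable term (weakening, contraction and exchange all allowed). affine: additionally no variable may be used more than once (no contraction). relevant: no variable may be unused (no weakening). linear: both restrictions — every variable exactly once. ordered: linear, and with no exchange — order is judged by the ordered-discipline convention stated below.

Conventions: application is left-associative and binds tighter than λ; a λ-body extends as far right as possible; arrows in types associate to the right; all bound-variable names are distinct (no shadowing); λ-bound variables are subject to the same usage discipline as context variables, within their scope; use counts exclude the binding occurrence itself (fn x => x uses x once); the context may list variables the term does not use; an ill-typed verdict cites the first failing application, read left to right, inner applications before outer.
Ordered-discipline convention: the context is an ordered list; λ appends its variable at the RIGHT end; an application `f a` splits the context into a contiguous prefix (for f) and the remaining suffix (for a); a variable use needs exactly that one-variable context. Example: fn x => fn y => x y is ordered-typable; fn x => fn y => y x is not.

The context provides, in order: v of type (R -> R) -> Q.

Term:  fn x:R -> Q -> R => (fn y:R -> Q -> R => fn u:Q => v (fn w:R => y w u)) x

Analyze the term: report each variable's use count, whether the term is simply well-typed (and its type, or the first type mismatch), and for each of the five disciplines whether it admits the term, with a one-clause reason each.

use counts: v: 1×; x [bound]: 1×; y [bound]: 1×; u [bound]: 1×; w [bound]: 1×
use order (left to right): v, y, w, u, x
typing: well-typed at (R -> Q -> R) -> Q -> Q
ordered: ✗ — needs exchange: uses follow v, y, w, u, x
linear: ✓ — exactly-once usage across v, x, y, u, w
affine: ✓ — v, x, y, u, w: no repeats, contraction unneeded
relevant: ✓ — at least one use each (v, x, y, u, w)
unrestricted: ✓ — typability at (R -> Q -> R) -> Q -> Q is all that's needed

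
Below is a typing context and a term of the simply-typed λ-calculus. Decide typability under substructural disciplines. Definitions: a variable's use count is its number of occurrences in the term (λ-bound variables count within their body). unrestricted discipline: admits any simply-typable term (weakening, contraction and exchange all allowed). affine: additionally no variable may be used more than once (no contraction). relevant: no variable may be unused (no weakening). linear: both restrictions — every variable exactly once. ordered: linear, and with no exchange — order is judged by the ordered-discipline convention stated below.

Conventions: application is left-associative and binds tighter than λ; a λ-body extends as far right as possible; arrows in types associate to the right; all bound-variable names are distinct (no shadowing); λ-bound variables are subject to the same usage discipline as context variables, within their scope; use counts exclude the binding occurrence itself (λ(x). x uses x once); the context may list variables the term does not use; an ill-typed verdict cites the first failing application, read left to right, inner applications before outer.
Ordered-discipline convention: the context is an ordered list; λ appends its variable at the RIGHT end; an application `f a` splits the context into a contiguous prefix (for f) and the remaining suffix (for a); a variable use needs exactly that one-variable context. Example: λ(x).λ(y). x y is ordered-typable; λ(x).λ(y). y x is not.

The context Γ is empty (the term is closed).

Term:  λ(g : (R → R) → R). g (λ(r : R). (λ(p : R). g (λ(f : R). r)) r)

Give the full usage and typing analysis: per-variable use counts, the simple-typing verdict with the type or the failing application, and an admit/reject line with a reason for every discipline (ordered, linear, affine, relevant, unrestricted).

usage: g (λ-bound)=2, r (λ-bound)=2, p (λ-bound)=0, f (λ-bound)=0
order of uses: g, g, r, r
typing: ✓ — ((R → R) → R) → R
ordered: ✗ — g ×2, r ×2 used more than once (contraction); unused: p, f — weakening required
linear: ✗ — g ×2, r ×2 used more than once (contraction); unused: p, f — weakening required
affine: ✗ — g ×2, r ×2 used more than once (contraction)
relevant: ✗ — unused: p, f — weakening required
unrestricted: ✓ — simply typable at ((R → R) → R) → R; W, C, E all held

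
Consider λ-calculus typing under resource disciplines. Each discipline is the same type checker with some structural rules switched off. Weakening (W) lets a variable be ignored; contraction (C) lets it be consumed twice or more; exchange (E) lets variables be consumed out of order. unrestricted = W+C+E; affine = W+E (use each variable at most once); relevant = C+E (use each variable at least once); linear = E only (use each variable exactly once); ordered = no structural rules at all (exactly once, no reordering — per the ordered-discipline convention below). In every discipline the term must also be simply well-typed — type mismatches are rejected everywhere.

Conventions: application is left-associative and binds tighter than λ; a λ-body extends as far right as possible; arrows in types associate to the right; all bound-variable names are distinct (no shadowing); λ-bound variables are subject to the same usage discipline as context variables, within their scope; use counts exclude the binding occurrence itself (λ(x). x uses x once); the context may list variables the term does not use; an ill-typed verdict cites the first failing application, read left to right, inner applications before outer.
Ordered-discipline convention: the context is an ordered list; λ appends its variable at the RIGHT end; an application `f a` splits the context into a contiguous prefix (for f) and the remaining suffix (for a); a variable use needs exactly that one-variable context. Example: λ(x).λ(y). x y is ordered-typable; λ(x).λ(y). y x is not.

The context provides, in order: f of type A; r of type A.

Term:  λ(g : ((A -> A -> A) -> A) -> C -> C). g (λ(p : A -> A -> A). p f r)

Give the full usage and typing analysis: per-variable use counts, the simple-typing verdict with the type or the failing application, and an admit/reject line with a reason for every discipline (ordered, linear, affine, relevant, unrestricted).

counts: f: 1×; r: 1×; g [bound]: 1×; p [bound]: 1×
use order (left to right): g, p, f, r
typing: ✓ — (((A -> A -> A) -> A) -> C -> C) -> C -> C
ordered: ✗ — no contiguous prefix/suffix split fits g, p, f, r
linear: ✓ — f, r, g, p: one use apiece
affine: ✓ — at most one use each (f, r, g, p)
relevant: ✓ — f, r, g, p: all used, weakening unneeded
unrestricted: ✓ — typability at (((A -> A -> A) -> A) -> C -> C) -> C -> C is all that's needed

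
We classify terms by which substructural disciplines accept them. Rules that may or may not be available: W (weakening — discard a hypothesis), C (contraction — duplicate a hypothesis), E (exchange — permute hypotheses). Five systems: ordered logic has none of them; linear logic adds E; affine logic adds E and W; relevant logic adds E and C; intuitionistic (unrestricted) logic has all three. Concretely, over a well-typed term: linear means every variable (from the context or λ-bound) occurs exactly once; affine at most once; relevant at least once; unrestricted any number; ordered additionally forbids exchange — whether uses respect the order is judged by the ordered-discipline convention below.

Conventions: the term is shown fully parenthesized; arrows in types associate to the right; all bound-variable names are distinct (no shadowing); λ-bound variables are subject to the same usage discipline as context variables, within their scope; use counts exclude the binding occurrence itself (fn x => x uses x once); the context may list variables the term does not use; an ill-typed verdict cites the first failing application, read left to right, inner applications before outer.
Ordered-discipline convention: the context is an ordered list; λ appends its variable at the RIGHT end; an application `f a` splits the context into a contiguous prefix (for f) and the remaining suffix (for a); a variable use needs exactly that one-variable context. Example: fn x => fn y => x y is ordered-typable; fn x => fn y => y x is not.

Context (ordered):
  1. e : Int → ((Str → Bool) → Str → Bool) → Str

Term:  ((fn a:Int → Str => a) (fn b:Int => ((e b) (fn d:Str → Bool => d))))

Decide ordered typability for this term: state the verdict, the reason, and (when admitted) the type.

yes — single-use (e, a, b, d), ordered derivation ok; term : Int → Str
usage: e: 1×, a (bound): 1×, b (bound): 1×, d (bound): 1×
uses in reading order: a, e, b, d
typing: well-typed — term : Int → Str
per-discipline verdicts: ordered ✓ | linear ✓ | affine ✓ | relevant ✓ | unrestricted ✓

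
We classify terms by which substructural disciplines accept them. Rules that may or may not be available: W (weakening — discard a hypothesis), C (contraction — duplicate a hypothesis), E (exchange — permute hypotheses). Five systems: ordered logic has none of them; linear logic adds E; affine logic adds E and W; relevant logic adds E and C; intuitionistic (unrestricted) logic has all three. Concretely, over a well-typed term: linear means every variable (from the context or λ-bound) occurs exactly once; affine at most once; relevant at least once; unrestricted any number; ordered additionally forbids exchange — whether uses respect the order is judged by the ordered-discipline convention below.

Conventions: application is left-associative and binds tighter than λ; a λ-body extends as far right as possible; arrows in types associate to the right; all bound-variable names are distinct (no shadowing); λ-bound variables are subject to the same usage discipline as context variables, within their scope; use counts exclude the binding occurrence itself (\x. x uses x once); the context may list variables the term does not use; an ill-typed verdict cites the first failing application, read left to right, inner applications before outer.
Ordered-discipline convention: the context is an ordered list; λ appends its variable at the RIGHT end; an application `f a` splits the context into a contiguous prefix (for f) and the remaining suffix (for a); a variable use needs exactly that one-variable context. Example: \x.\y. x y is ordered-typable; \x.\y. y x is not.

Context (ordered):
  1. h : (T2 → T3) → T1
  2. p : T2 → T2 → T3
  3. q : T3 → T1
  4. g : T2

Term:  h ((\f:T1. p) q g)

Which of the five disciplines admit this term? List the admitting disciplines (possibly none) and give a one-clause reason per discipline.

admitting disciplines: none
use counts: h: 1; p: 1; q: 1; g: 1; f (λ-bound): 0
order of uses: h, p, q, g
typing: ill-typed: argument of type T3 → T1 where T1 is required
ordered ✗ (fails simple typing)
linear ✗ (a type mismatch blocks all five)
affine ✗ (the type mismatch rejects it)
relevant ✗ (not simply typable)
unrestricted ✗ (fails simple typing)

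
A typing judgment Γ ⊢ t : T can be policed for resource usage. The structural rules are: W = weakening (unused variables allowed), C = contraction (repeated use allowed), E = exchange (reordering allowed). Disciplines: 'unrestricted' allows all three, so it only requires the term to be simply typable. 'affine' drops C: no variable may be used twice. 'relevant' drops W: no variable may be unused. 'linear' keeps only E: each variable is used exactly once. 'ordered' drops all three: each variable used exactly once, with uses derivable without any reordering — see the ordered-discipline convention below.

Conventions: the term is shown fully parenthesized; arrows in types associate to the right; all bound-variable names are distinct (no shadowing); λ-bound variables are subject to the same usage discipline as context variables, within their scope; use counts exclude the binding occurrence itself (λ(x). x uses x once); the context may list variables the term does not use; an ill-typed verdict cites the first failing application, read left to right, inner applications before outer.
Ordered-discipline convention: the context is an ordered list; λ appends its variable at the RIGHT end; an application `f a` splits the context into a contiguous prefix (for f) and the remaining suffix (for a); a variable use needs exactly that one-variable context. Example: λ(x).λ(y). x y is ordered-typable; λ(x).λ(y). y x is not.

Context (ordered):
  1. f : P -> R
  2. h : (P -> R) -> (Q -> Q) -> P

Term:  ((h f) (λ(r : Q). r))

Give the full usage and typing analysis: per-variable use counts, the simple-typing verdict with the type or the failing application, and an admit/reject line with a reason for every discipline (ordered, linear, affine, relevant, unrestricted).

counts: f: 1×, h: 1×, r [bound]: 1×
order of uses: h, f, r
typing: well-typed at P
ordered: ✗ — use order h, f, r needs exchange
linear: ✓ — f, h, r: one use apiece
affine: ✓ — none of f, h, r used more than once
relevant: ✓ — at least one use each (f, h, r)
unrestricted: ✓ — type-checks (P) and nothing is barred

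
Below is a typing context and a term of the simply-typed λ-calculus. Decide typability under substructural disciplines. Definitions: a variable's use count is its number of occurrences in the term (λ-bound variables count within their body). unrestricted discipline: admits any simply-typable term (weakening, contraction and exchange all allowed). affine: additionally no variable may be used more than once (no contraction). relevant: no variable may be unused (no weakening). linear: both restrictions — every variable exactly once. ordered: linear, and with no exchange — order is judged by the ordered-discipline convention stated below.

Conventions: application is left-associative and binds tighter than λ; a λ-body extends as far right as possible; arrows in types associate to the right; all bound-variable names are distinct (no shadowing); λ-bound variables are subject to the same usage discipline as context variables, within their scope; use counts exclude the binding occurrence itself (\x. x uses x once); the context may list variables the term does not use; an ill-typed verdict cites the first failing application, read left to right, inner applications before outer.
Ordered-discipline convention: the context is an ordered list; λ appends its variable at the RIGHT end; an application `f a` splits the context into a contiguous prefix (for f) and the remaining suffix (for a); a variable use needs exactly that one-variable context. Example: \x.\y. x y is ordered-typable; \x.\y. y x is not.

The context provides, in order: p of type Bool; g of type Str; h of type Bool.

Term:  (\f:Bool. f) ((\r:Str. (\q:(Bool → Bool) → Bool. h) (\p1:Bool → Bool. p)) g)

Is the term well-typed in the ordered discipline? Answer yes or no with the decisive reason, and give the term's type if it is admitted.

no — r, q, p1 left unused
use counts: p ×1, g ×1, h ×1, f [bound] ×1, r [bound] ×0, q [bound] ×0, p1 [bound] ×0
uses in reading order: f, h, p, g
typing: well-typed — term : Bool
per-discipline verdicts: ordered ✗ | linear ✗ | affine ✓ | relevant ✗ | unrestricted ✓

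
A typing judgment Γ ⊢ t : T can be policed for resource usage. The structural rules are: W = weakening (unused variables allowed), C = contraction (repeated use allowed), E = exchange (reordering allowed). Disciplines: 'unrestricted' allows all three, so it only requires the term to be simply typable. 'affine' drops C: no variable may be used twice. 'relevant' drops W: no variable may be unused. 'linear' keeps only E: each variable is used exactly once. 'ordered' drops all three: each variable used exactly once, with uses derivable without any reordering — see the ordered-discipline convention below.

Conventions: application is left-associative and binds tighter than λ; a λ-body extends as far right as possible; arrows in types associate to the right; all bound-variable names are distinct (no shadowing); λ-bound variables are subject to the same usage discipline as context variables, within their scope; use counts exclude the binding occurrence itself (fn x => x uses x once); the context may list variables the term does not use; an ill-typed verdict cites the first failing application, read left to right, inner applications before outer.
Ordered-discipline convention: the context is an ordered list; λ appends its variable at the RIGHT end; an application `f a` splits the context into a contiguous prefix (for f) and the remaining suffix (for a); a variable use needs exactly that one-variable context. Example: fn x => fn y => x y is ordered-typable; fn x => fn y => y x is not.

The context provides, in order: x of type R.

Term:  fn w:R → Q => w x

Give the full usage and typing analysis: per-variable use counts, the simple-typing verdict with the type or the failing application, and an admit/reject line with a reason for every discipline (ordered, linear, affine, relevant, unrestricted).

variable uses: x=1, w (λ-bound)=1
use order (left to right): w, x
typing: well-typed at (R → Q) → Q
ordered: ✗ — no contiguous prefix/suffix split fits w, x
linear: ✓ — x, w: one use apiece
affine: ✓ — no duplicate uses among x, w
relevant: ✓ — every one of x, w appears
unrestricted: ✓ — type-checks ((R → Q) → Q) and nothing is barred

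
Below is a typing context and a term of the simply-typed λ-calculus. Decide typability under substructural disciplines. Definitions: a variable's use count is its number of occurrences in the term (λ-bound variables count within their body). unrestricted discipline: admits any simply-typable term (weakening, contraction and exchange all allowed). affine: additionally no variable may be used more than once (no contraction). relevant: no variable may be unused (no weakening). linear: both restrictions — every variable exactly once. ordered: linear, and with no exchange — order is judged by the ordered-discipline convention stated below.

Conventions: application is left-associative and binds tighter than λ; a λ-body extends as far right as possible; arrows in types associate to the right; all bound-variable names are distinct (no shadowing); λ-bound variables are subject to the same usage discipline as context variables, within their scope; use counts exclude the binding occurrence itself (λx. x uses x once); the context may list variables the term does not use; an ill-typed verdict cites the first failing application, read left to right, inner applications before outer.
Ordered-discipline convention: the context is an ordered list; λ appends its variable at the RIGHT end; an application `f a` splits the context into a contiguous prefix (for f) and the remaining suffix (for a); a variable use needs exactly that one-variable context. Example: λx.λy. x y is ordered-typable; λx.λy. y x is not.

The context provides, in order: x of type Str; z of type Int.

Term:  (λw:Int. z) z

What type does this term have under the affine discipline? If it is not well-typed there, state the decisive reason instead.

not well-typed under affine — uses contraction: z ×2
counts: x: 0×; z: 2×; w (λ-bound): 0×
uses in reading order: z, z
typing: well-typed — term : Int
per-discipline verdicts: ordered ✗, linear ✗, affine ✗, relevant ✗, unrestricted ✓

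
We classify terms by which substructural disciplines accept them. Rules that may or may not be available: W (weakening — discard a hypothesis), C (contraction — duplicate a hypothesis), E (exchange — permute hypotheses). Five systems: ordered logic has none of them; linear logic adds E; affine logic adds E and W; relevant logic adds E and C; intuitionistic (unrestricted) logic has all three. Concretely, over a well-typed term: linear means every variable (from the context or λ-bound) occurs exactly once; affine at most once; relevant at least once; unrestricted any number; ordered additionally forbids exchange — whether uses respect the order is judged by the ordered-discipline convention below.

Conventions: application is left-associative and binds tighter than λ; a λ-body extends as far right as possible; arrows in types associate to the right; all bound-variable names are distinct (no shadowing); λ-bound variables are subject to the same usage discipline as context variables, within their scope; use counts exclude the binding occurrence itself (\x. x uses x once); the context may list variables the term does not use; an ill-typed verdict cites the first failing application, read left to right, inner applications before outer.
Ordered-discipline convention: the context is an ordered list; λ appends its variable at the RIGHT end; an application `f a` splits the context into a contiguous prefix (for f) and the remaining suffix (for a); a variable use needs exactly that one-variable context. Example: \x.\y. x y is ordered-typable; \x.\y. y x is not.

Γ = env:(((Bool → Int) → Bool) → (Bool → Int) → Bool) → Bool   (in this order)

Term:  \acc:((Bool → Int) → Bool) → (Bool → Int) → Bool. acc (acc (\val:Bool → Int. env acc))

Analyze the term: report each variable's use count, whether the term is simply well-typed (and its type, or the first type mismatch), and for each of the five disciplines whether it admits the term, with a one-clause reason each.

counts: env ×1, acc (bound) ×3, val (bound) ×0
order of uses: acc, acc, env, acc
typing: well-typed at (((Bool → Int) → Bool) → (Bool → Int) → Bool) → (Bool → Int) → Bool
ordered ✗ (repeated use of acc ×3; unused: val — weakening required)
linear ✗ (repeated use of acc ×3; unused: val — weakening required)
affine ✗ (repeated use of acc ×3)
relevant ✗ (unused: val — weakening required)
unrestricted ✓ (typability at (((Bool → Int) → Bool) → (Bool → Int) → Bool) → (Bool → Int) → Bool is all that's needed)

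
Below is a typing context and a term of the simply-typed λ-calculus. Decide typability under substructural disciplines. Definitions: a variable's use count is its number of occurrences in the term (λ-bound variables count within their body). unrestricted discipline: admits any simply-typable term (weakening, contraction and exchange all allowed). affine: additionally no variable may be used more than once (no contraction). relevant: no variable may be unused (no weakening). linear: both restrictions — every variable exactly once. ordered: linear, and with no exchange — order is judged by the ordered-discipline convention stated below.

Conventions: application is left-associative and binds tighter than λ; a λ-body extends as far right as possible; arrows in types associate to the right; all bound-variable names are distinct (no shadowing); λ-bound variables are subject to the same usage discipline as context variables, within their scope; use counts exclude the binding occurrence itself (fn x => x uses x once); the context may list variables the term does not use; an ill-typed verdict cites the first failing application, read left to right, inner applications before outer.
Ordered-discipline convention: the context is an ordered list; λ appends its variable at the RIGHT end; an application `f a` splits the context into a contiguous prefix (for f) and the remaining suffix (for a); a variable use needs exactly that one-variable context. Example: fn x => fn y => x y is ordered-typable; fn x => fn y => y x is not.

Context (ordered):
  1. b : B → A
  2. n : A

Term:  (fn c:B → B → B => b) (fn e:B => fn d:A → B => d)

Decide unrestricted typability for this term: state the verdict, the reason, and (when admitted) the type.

no — the type mismatch rejects it
usage: b: 1×, n: 0×, c (bound): 0×, e (bound): 0×, d (bound): 1×
left-to-right use order: b, d
typing: ill-typed: an application expects B → B → B but receives B → (A → B) → A → B
summary: ordered ✗; linear ✗; affine ✗; relevant ✗; unrestricted ✗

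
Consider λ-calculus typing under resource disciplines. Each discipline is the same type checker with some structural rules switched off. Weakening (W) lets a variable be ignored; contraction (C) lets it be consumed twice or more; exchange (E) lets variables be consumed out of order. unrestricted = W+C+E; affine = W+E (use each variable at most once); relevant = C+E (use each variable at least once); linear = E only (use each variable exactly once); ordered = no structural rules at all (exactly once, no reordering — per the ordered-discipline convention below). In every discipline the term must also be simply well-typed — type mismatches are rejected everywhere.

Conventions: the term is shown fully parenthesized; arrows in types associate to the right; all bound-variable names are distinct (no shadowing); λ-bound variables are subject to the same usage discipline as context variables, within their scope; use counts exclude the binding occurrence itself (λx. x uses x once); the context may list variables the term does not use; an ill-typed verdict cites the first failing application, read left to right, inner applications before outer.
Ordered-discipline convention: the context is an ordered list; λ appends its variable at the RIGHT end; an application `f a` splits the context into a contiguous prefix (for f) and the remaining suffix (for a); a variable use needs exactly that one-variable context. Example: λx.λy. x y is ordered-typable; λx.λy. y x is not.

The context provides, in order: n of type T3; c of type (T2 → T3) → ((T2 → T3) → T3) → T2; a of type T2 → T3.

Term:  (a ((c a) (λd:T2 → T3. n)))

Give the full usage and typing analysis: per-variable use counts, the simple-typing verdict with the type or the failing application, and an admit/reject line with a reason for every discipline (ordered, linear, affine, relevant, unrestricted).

use counts: n=1; c=1; a=2; d (λ-bound)=0
order of uses: a, c, a, n
typing: the term checks, with type T3
ordered: ✗ — needs contraction — a ×2; needs weakening: d unused
linear: ✗ — needs contraction — a ×2; needs weakening: d unused
affine: ✗ — needs contraction — a ×2
relevant: ✗ — needs weakening: d unused
unrestricted: ✓ — typability at T3 is all that's needed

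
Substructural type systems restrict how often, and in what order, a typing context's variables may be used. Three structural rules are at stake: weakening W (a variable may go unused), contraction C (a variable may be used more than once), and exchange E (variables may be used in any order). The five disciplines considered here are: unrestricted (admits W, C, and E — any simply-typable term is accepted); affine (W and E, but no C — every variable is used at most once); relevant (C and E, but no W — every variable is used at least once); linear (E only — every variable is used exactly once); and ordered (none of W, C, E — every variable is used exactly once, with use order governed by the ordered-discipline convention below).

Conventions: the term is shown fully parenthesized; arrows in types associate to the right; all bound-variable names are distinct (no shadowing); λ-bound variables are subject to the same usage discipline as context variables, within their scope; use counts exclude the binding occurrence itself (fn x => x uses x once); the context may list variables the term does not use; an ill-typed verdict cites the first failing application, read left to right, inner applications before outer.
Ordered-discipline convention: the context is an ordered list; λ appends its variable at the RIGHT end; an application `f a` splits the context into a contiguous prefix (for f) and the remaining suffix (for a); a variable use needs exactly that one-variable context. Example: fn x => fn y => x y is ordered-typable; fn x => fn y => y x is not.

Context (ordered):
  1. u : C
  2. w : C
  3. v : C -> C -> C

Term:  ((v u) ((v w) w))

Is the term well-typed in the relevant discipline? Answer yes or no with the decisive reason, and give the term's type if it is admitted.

yes — every one of u, w, v appears; term : C
usage: u=1; w=2; v=2
left-to-right use order: v, u, v, w, w
typing: well-typed at C
across the five disciplines: ordered ✗ | linear ✗ | affine ✗ | relevant ✓ | unrestricted ✓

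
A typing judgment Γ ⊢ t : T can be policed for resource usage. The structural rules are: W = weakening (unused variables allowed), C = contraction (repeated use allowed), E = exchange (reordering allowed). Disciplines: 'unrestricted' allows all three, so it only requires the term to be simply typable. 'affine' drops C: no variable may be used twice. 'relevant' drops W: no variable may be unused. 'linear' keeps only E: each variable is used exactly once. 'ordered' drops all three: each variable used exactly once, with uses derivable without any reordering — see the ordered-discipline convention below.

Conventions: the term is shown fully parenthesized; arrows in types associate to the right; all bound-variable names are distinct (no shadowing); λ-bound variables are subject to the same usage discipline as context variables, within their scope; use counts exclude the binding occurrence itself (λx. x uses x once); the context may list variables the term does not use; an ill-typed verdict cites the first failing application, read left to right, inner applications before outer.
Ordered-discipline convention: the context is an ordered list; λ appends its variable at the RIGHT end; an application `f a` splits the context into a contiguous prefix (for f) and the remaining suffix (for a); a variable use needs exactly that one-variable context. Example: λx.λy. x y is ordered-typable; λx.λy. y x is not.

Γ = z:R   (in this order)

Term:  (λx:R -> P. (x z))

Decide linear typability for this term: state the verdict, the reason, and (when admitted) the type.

yes — exactly-once usage across z, x; term : (R -> P) -> P
variable uses: z: 1; x (λ-bound): 1
left-to-right use order: x, z
typing: the term checks, with type (R -> P) -> P
all disciplines: ordered ✗, linear ✓, affine ✓, relevant ✓, unrestricted ✓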